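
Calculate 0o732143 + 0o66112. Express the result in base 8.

Add column by column in base 8, right to left:
  3+2 = 5
  4+1 = 5
  1+1 = 2
  2+6 = 0 carry 1
  3+6+1 = 2 carry 1
  7+0+1 = 0 carry 1
  final carry 1

0o1020255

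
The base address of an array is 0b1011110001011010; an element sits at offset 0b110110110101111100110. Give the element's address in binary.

0b111000010100001000000

Add column by column in base 2, right to left:
  0+0 = 0
  1+1 = 0 carry 1
  0+1+1 = 0 carry 1
  1+0+1 = 0 carry 1
  1+0+1 = 0 carry 1
  0+1+1 = 0 carry 1
  1+1+1 = 1 carry 1
  0+1+1 = 0 carry 1
  0+1+1 = 0 carry 1
  0+1+1 = 0 carry 1
  1+0+1 = 0 carry 1
  1+1+1 = 1 carry 1
  1+0+1 = 0 carry 1
  1+1+1 = 1 carry 1
  0+1+1 = 0 carry 1
  1+0+1 = 0 carry 1
  0+1+1 = 0 carry 1
  0+1+1 = 0 carry 1
  0+0+1 = 1
  0+1 = 1
  0+1 = 1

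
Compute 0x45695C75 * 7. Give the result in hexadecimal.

Multiply each base-16 digit by 7, carrying:
  5×7 = 35 → write 3 carry 2
  7×7+2 = 51 → write 3 carry 3
  C×7+3 = 87 → write 7 carry 5
  5×7+5 = 40 → write 8 carry 2
  9×7+2 = 65 → write 1 carry 4
  6×7+4 = 46 → write E carry 2
  5×7+2 = 37 → write 5 carry 2
  4×7+2 = 30 → write E carry 1
  remaining carry: 1

0x1E5E18733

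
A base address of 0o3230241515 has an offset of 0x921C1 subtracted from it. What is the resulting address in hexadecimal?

0x1A58218C

0o3230241515 = 0x1A61434D in hexadecimal.
Subtract column by column in base 16:
  D-1 → C
  4-C → 8 (borrow)
  3-1-1 → 1
  4-2 → 2
  1-9 → 8 (borrow)
  6-0-1 → 5
  A-0 → A
  1-0 → 1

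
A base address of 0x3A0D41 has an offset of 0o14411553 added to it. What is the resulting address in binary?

0x3A0D41 = 0b1110100000110101000001 in binary.
0o14411553 = 0b1100100001001101101011 in binary.
Add column by column in base 2, right to left:
  1+1 = 0 carry 1
  0+1+1 = 0 carry 1
  0+0+1 = 1
  0+1 = 1
  0+0 = 0
  0+1 = 1
  1+1 = 0 carry 1
  0+0+1 = 1
  1+1 = 0 carry 1
  0+1+1 = 0 carry 1
  1+0+1 = 0 carry 1
  1+0+1 = 0 carry 1
  0+1+1 = 0 carry 1
  0+0+1 = 1
  0+0 = 0
  0+0 = 0
  0+0 = 0
  1+1 = 0 carry 1
  0+0+1 = 1
  1+0 = 1
  1+1 = 0 carry 1
  1+1+1 = 1 carry 1
  final carry 1

0b11011000010000010101100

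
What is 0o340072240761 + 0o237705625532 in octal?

Add column by column in base 8, right to left:
  1+2 = 3
  6+3 = 1 carry 1
  7+5+1 = 5 carry 1
  0+5+1 = 6
  4+2 = 6
  2+6 = 0 carry 1
  2+5+1 = 0 carry 1
  7+0+1 = 0 carry 1
  0+7+1 = 0 carry 1
  0+7+1 = 0 carry 1
  4+3+1 = 0 carry 1
  3+2+1 = 6

0o600000066513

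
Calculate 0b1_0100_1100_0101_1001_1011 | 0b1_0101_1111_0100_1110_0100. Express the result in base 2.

OR bit by bit (1 where either bit is 1):
  101001100010110011011
| 101011111010011100100
= 101011111010111111111

0b101011111010111111111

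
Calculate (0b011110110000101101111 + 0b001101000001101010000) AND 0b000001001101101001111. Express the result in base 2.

0b1000000000001111

Add column by column in base 2, right to left:
  1+0 = 1
  1+0 = 1
  1+0 = 1
  1+0 = 1
  0+1 = 1
  1+0 = 1
  1+1 = 0 carry 1
  0+0+1 = 1
  1+1 = 0 carry 1
  0+1+1 = 0 carry 1
  0+0+1 = 1
  0+0 = 0
  0+0 = 0
  1+0 = 1
  1+0 = 1
  0+1 = 1
  1+0 = 1
  1+1 = 0 carry 1
  1+1+1 = 1 carry 1
  1+0+1 = 0 carry 1
  final carry 1
Sum = 0b101011110010010111111; now AND with 0b000001001101101001111:
  101011110010010111111
& 000001001101101001111
= 000001000000000001111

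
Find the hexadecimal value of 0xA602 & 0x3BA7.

AND each hex digit independently (no carries):
  A&3=2, 6&B=2, 0&A=0, 2&7=2

0x2202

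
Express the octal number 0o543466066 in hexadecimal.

0x58e6c36

Each octal digit is 3 bits: 5=101 4=100 3=011 4=100 6=110 6=110 0=000 6=110 6=110.
Group the bits into nibbles: 0101 1000 1110 0110 1100 0011 0110 → 58e6c36.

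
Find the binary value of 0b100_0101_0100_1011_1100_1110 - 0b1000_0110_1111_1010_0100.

0b1111001101110000101010

Subtract column by column in base 2:
  0-0 → 0
  1-0 → 1
  1-1 → 0
  1-0 → 1
  0-0 → 0
  0-1 → 1 (borrow)
  1-0-1 → 0
  1-1 → 0
  1-1 → 0
  1-1 → 0
  0-1 → 1 (borrow)
  1-1-1 → 1 (borrow)
  0-0-1 → 1 (borrow)
  0-1-1 → 0 (borrow)
  1-1-1 → 1 (borrow)
  0-0-1 → 1 (borrow)
  1-0-1 → 0
  0-0 → 0
  1-0 → 1
  0-1 → 1 (borrow)
  0-0-1 → 1 (borrow)
  0-0-1 → 1 (borrow)
  1-0-1 → 0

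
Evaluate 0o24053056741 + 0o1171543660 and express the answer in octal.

0o25244622621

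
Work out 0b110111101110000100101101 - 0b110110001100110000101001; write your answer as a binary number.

0b1100001010100000100

Subtract column by column in base 2:
  1-1 → 0
  0-0 → 0
  1-0 → 1
  1-1 → 0
  0-0 → 0
  1-1 → 0
  0-0 → 0
  0-0 → 0
  1-0 → 1
  0-0 → 0
  0-1 → 1 (borrow)
  0-1-1 → 0 (borrow)
  0-0-1 → 1 (borrow)
  1-0-1 → 0
  1-1 → 0
  1-1 → 0
  0-0 → 0
  1-0 → 1
  1-0 → 1
  1-1 → 0
  1-1 → 0
  0-0 → 0
  1-1 → 0
  1-1 → 0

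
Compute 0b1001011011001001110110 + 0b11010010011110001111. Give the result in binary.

0b1100101101101000000101

Add column by column in base 2, right to left:
  0+1 = 1
  1+1 = 0 carry 1
  1+1+1 = 1 carry 1
  0+1+1 = 0 carry 1
  1+0+1 = 0 carry 1
  1+0+1 = 0 carry 1
  1+0+1 = 0 carry 1
  0+1+1 = 0 carry 1
  0+1+1 = 0 carry 1
  1+1+1 = 1 carry 1
  0+1+1 = 0 carry 1
  0+0+1 = 1
  1+0 = 1
  1+1 = 0 carry 1
  0+0+1 = 1
  1+0 = 1
  1+1 = 0 carry 1
  0+0+1 = 1
  1+1 = 0 carry 1
  0+1+1 = 0 carry 1
  0+0+1 = 1
  1+0 = 1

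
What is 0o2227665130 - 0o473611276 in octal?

0o1534053632

Subtract column by column in base 8:
  0-6 → 2 (borrow)
  3-7-1 → 3 (borrow)
  1-2-1 → 6 (borrow)
  5-1-1 → 3
  6-1 → 5
  6-6 → 0
  7-3 → 4
  2-7 → 3 (borrow)
  2-4-1 → 5 (borrow)
  2-0-1 → 1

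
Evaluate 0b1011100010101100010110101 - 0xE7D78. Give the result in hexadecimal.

0b1011100010101100010110101 = 0x17158B5 in hexadecimal.
Subtract column by column in base 16:
  5-8 → D (borrow)
  B-7-1 → 3
  8-D → B (borrow)
  5-7-1 → D (borrow)
  1-E-1 → 2 (borrow)
  7-0-1 → 6
  1-0 → 1

0x162DB3D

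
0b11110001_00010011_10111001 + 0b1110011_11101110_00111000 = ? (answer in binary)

Add column by column in base 2, right to left:
  1+0 = 1
  0+0 = 0
  0+0 = 0
  1+1 = 0 carry 1
  1+1+1 = 1 carry 1
  1+1+1 = 1 carry 1
  0+0+1 = 1
  1+0 = 1
  1+0 = 1
  1+1 = 0 carry 1
  0+1+1 = 0 carry 1
  0+1+1 = 0 carry 1
  1+0+1 = 0 carry 1
  0+1+1 = 0 carry 1
  0+1+1 = 0 carry 1
  0+1+1 = 0 carry 1
  1+1+1 = 1 carry 1
  0+1+1 = 0 carry 1
  0+0+1 = 1
  0+0 = 0
  1+1 = 0 carry 1
  1+1+1 = 1 carry 1
  1+1+1 = 1 carry 1
  1+0+1 = 0 carry 1
  final carry 1

0b1011001010000000111110001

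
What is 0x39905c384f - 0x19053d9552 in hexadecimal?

0x208b1ea2fd

Subtract column by column in base 16:
  f-2 → d
  4-5 → f (borrow)
  8-5-1 → 2
  3-9 → a (borrow)
  c-d-1 → e (borrow)
  5-3-1 → 1
  0-5 → b (borrow)
  9-0-1 → 8
  9-9 → 0
  3-1 → 2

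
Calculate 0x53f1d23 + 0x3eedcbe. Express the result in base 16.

0x92df9e1

Add column by column in base 16, right to left:
  3+e = 1 carry 1
  2+b+1 = e
  d+c = 9 carry 1
  1+d+1 = f
  f+e = d carry 1
  3+e+1 = 2 carry 1
  5+3+1 = 9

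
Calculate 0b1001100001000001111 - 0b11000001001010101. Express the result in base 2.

Subtract column by column in base 2:
  1-1 → 0
  1-0 → 1
  1-1 → 0
  1-0 → 1
  0-1 → 1 (borrow)
  0-0-1 → 1 (borrow)
  0-1-1 → 0 (borrow)
  0-0-1 → 1 (borrow)
  0-0-1 → 1 (borrow)
  1-1-1 → 1 (borrow)
  0-0-1 → 1 (borrow)
  0-0-1 → 1 (borrow)
  0-0-1 → 1 (borrow)
  0-0-1 → 1 (borrow)
  1-0-1 → 0
  1-1 → 0
  0-1 → 1 (borrow)
  0-0-1 → 1 (borrow)
  1-0-1 → 0

0b110011111110111010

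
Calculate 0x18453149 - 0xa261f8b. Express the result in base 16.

0xe1f11be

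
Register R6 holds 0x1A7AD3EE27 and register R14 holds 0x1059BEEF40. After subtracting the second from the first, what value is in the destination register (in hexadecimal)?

Subtract column by column in base 16:
  7-0 → 7
  2-4 → E (borrow)
  E-F-1 → E (borrow)
  E-E-1 → F (borrow)
  3-E-1 → 4 (borrow)
  D-B-1 → 1
  A-9 → 1
  7-5 → 2
  A-0 → A
  1-1 → 0

0xA2114FEE7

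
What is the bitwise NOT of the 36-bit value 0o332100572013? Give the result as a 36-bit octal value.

0o445677205764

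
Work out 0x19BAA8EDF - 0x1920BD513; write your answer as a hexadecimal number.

0x99EB9CC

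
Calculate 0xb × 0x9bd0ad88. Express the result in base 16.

Multiply each base-16 digit by 11, carrying:
  8×11 = 88 → write 8 carry 5
  8×11+5 = 93 → write d carry 5
  d×11+5 = 148 → write 4 carry 9
  a×11+9 = 119 → write 7 carry 7
  0×11+7 = 7 → write 7
  d×11 = 143 → write f carry 8
  b×11+8 = 129 → write 1 carry 8
  9×11+8 = 107 → write b carry 6
  remaining carry: 6

0x6b1f774d8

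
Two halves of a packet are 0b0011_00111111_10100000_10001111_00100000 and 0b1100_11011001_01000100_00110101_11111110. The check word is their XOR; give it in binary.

XOR bit by bit (1 where the bits differ):
  001100111111101000001000111100100000
^ 110011011001010001000011010111111110
= 111111100110111001001011101011011110

0b111111100110111001001011101011011110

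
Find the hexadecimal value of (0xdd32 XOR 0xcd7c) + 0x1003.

0x2051

First 0xdd32 XOR 0xcd7c = 0x104e.
Add column by column in base 16, right to left:
  e+3 = 1 carry 1
  4+0+1 = 5
  0+0 = 0
  1+1 = 2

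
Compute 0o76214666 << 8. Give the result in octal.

0o37106333000

8 bits is not a whole number of base-8 digits; in binary: 111110010001100110110110 << 8 = 11111001000110011011011000000000.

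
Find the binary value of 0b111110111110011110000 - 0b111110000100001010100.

Subtract column by column in base 2:
  0-0 → 0
  0-0 → 0
  0-1 → 1 (borrow)
  0-0-1 → 1 (borrow)
  1-1-1 → 1 (borrow)
  1-0-1 → 0
  1-1 → 0
  1-0 → 1
  0-0 → 0
  0-0 → 0
  1-0 → 1
  1-1 → 0
  1-0 → 1
  1-0 → 1
  1-0 → 1
  0-0 → 0
  1-1 → 0
  1-1 → 0
  1-1 → 0
  1-1 → 0
  1-1 → 0

0b111010010011100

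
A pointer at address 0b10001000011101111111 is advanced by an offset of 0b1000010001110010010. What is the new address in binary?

0b11001010101100010001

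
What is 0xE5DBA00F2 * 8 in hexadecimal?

Multiply each base-16 digit by 8, carrying:
  2×8 = 16 → write 0 carry 1
  F×8+1 = 121 → write 9 carry 7
  0×8+7 = 7 → write 7
  0×8 = 0 → write 0
  A×8 = 80 → write 0 carry 5
  B×8+5 = 93 → write D carry 5
  D×8+5 = 109 → write D carry 6
  5×8+6 = 46 → write E carry 2
  E×8+2 = 114 → write 2 carry 7
  remaining carry: 7

0x72EDD00790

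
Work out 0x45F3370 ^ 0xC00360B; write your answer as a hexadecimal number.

XOR each hex digit independently (no carries):
  4^C=8, 5^0=5, F^0=F, 3^3=0, 3^6=5, 7^0=7, 0^B=B

0x85F057B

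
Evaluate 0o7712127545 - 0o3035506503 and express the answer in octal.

Subtract column by column in base 8:
  5-3 → 2
  4-0 → 4
  5-5 → 0
  7-6 → 1
  2-0 → 2
  1-5 → 4 (borrow)
  2-5-1 → 4 (borrow)
  1-3-1 → 5 (borrow)
  7-0-1 → 6
  7-3 → 4

0o4654421042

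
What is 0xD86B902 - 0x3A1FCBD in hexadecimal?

0x9E4BC45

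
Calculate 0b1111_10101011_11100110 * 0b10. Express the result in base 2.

0b111110101011111001100

Multiply each base-2 digit by 2, carrying:
  0×2 = 0 → write 0
  1×2 = 2 → write 0 carry 1
  1×2+1 = 3 → write 1 carry 1
  0×2+1 = 1 → write 1
  0×2 = 0 → write 0
  1×2 = 2 → write 0 carry 1
  1×2+1 = 3 → write 1 carry 1
  1×2+1 = 3 → write 1 carry 1
  1×2+1 = 3 → write 1 carry 1
  1×2+1 = 3 → write 1 carry 1
  0×2+1 = 1 → write 1
  1×2 = 2 → write 0 carry 1
  0×2+1 = 1 → write 1
  1×2 = 2 → write 0 carry 1
  0×2+1 = 1 → write 1
  1×2 = 2 → write 0 carry 1
  1×2+1 = 3 → write 1 carry 1
  1×2+1 = 3 → write 1 carry 1
  1×2+1 = 3 → write 1 carry 1
  1×2+1 = 3 → write 1 carry 1
  remaining carry: 1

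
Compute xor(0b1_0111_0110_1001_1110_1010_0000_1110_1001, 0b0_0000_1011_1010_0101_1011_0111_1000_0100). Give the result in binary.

0b101111101001110110001011101101101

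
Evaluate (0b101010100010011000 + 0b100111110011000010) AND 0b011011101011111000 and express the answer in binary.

Add column by column in base 2, right to left:
  0+0 = 0
  0+1 = 1
  0+0 = 0
  1+0 = 1
  1+0 = 1
  0+0 = 0
  0+1 = 1
  1+1 = 0 carry 1
  0+0+1 = 1
  0+0 = 0
  0+1 = 1
  1+1 = 0 carry 1
  0+1+1 = 0 carry 1
  1+1+1 = 1 carry 1
  0+1+1 = 0 carry 1
  1+0+1 = 0 carry 1
  0+0+1 = 1
  1+1 = 0 carry 1
  final carry 1
Sum = 0b1010010010101011010; now AND with 0b011011101011111000:
  1010010010101011010
& 0011011101011111000
= 0010010000001011000

0b10010000001011000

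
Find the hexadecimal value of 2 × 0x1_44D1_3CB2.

Multiply each base-16 digit by 2, carrying:
  2×2 = 4 → write 4
  B×2 = 22 → write 6 carry 1
  C×2+1 = 25 → write 9 carry 1
  3×2+1 = 7 → write 7
  1×2 = 2 → write 2
  D×2 = 26 → write A carry 1
  4×2+1 = 9 → write 9
  4×2 = 8 → write 8
  1×2 = 2 → write 2

0x289A27964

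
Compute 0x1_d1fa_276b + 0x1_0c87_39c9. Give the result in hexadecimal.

0x2de816134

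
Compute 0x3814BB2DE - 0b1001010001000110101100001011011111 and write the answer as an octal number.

0x3814BB2DE = 0o160122731336 in octal.
0b1001010001000110101100001011011111 = 0o112106541337 in octal.
Subtract column by column in base 8:
  6-7 → 7 (borrow)
  3-3-1 → 7 (borrow)
  3-3-1 → 7 (borrow)
  1-1-1 → 7 (borrow)
  3-4-1 → 6 (borrow)
  7-5-1 → 1
  2-6 → 4 (borrow)
  2-0-1 → 1
  1-1 → 0
  0-2 → 6 (borrow)
  6-1-1 → 4
  1-1 → 0

0o46014167777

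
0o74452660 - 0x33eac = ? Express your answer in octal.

0o73613404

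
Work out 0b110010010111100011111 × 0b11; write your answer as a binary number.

0b10010111000110101011101

Multiply each base-2 digit by 3, carrying:
  1×3 = 3 → write 1 carry 1
  1×3+1 = 4 → write 0 carry 2
  1×3+2 = 5 → write 1 carry 2
  1×3+2 = 5 → write 1 carry 2
  1×3+2 = 5 → write 1 carry 2
  0×3+2 = 2 → write 0 carry 1
  0×3+1 = 1 → write 1
  0×3 = 0 → write 0
  1×3 = 3 → write 1 carry 1
  1×3+1 = 4 → write 0 carry 2
  1×3+2 = 5 → write 1 carry 2
  1×3+2 = 5 → write 1 carry 2
  0×3+2 = 2 → write 0 carry 1
  1×3+1 = 4 → write 0 carry 2
  0×3+2 = 2 → write 0 carry 1
  0×3+1 = 1 → write 1
  1×3 = 3 → write 1 carry 1
  0×3+1 = 1 → write 1
  0×3 = 0 → write 0
  1×3 = 3 → write 1 carry 1
  1×3+1 = 4 → write 0 carry 2
  remaining carry: 10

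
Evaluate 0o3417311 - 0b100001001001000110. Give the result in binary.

0b11000000110010000011

0o3417311 = 0b11100001111011001001 in binary.
Subtract column by column in base 2:
  1-0 → 1
  0-1 → 1 (borrow)
  0-1-1 → 0 (borrow)
  1-0-1 → 0
  0-0 → 0
  0-0 → 0
  1-1 → 0
  1-0 → 1
  0-0 → 0
  1-1 → 0
  1-0 → 1
  1-0 → 1
  1-1 → 0
  0-0 → 0
  0-0 → 0
  0-0 → 0
  0-0 → 0
  1-1 → 0
  1-0 → 1
  1-0 → 1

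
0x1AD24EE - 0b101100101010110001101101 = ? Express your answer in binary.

0b111110100111100010000001

0x1AD24EE = 0b1101011010010010011101110 in binary.
Subtract column by column in base 2:
  0-1 → 1 (borrow)
  1-0-1 → 0
  1-1 → 0
  1-1 → 0
  0-0 → 0
  1-1 → 0
  1-1 → 0
  1-0 → 1
  0-0 → 0
  0-0 → 0
  1-1 → 0
  0-1 → 1 (borrow)
  0-0-1 → 1 (borrow)
  1-1-1 → 1 (borrow)
  0-0-1 → 1 (borrow)
  0-1-1 → 0 (borrow)
  1-0-1 → 0
  0-1 → 1 (borrow)
  1-0-1 → 0
  1-0 → 1
  0-1 → 1 (borrow)
  1-1-1 → 1 (borrow)
  0-0-1 → 1 (borrow)
  1-1-1 → 1 (borrow)
  1-0-1 → 0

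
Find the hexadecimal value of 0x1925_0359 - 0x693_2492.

0x1291dec7

Subtract column by column in base 16:
  9-2 → 7
  5-9 → c (borrow)
  3-4-1 → e (borrow)
  0-2-1 → d (borrow)
  5-3-1 → 1
  2-9 → 9 (borrow)
  9-6-1 → 2
  1-0 → 1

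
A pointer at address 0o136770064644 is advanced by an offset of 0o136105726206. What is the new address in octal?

0o275076013052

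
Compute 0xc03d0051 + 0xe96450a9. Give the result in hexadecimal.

0x1a9a150fa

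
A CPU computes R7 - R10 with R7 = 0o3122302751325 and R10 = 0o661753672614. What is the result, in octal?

0o2240327056511

Subtract column by column in base 8:
  5-4 → 1
  2-1 → 1
  3-6 → 5 (borrow)
  1-2-1 → 6 (borrow)
  5-7-1 → 5 (borrow)
  7-6-1 → 0
  2-3 → 7 (borrow)
  0-5-1 → 2 (borrow)
  3-7-1 → 3 (borrow)
  2-1-1 → 0
  2-6 → 4 (borrow)
  1-6-1 → 2 (borrow)
  3-0-1 → 2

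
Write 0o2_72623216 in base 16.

0x2EB268E

Each octal digit is 3 bits: 2=010 7=111 2=010 6=110 2=010 3=011 2=010 1=001 6=110.
Group the bits into nibbles: 0010 1110 1011 0010 0110 1000 1110 → 2EB268E.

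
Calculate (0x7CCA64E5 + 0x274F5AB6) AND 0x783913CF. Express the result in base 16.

0x2019138B

Add column by column in base 16, right to left:
  5+6 = B
  E+B = 9 carry 1
  4+A+1 = F
  6+5 = B
  A+F = 9 carry 1
  C+4+1 = 1 carry 1
  C+7+1 = 4 carry 1
  7+2+1 = A
Sum = 0xA419BF9B; now AND with 0x783913CF:
  A&7=2, 4&8=0, 1&3=1, 9&9=9, B&1=1, F&3=3, 9&C=8, B&F=B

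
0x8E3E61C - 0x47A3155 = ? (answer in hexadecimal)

0x469B4C7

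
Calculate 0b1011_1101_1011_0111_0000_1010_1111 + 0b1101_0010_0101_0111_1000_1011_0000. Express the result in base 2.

Add column by column in base 2, right to left:
  1+0 = 1
  1+0 = 1
  1+0 = 1
  1+0 = 1
  0+1 = 1
  1+1 = 0 carry 1
  0+0+1 = 1
  1+1 = 0 carry 1
  0+0+1 = 1
  0+0 = 0
  0+0 = 0
  0+1 = 1
  1+1 = 0 carry 1
  1+1+1 = 1 carry 1
  1+1+1 = 1 carry 1
  0+0+1 = 1
  1+1 = 0 carry 1
  1+0+1 = 0 carry 1
  0+1+1 = 0 carry 1
  1+0+1 = 0 carry 1
  1+0+1 = 0 carry 1
  0+1+1 = 0 carry 1
  1+0+1 = 0 carry 1
  1+0+1 = 0 carry 1
  1+1+1 = 1 carry 1
  1+0+1 = 0 carry 1
  0+1+1 = 0 carry 1
  1+1+1 = 1 carry 1
  final carry 1

0b11001000000001110100101011111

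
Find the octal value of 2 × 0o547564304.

0o1317350610

Multiply each base-8 digit by 2, carrying:
  4×2 = 8 → write 0 carry 1
  0×2+1 = 1 → write 1
  3×2 = 6 → write 6
  4×2 = 8 → write 0 carry 1
  6×2+1 = 13 → write 5 carry 1
  5×2+1 = 11 → write 3 carry 1
  7×2+1 = 15 → write 7 carry 1
  4×2+1 = 9 → write 1 carry 1
  5×2+1 = 11 → write 3 carry 1
  remaining carry: 1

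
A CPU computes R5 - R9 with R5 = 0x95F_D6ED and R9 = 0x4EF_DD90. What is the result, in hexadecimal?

0x46FF95D

Subtract column by column in base 16:
  D-0 → D
  E-9 → 5
  6-D → 9 (borrow)
  D-D-1 → F (borrow)
  F-F-1 → F (borrow)
  5-E-1 → 6 (borrow)
  9-4-1 → 4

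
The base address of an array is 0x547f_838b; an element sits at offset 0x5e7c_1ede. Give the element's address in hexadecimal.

0xb2fba269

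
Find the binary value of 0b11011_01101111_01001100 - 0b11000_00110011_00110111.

Subtract column by column in base 2:
  0-1 → 1 (borrow)
  0-1-1 → 0 (borrow)
  1-1-1 → 1 (borrow)
  1-0-1 → 0
  0-1 → 1 (borrow)
  0-1-1 → 0 (borrow)
  1-0-1 → 0
  0-0 → 0
  1-1 → 0
  1-1 → 0
  1-0 → 1
  1-0 → 1
  0-1 → 1 (borrow)
  1-1-1 → 1 (borrow)
  1-0-1 → 0
  0-0 → 0
  1-0 → 1
  1-0 → 1
  0-0 → 0
  1-1 → 0
  1-1 → 0

0b110011110000010101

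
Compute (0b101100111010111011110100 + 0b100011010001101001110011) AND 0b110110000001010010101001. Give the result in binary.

Add column by column in base 2, right to left:
  0+1 = 1
  0+1 = 1
  1+0 = 1
  0+0 = 0
  1+1 = 0 carry 1
  1+1+1 = 1 carry 1
  1+1+1 = 1 carry 1
  1+0+1 = 0 carry 1
  0+0+1 = 1
  1+1 = 0 carry 1
  1+0+1 = 0 carry 1
  1+1+1 = 1 carry 1
  0+1+1 = 0 carry 1
  1+0+1 = 0 carry 1
  0+0+1 = 1
  1+0 = 1
  1+1 = 0 carry 1
  1+0+1 = 0 carry 1
  0+1+1 = 0 carry 1
  0+1+1 = 0 carry 1
  1+0+1 = 0 carry 1
  1+0+1 = 0 carry 1
  0+0+1 = 1
  1+1 = 0 carry 1
  final carry 1
Sum = 0b1010000001100100101100111; now AND with 0b110110000001010010101001:
  1010000001100100101100111
& 0110110000001010010101001
= 0010000000000000000100001

0b10000000000000000100001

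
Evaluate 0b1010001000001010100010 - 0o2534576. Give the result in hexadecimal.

0x1dc924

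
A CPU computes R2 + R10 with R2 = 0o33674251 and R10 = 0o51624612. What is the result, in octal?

0o105521063

Add column by column in base 8, right to left:
  1+2 = 3
  5+1 = 6
  2+6 = 0 carry 1
  4+4+1 = 1 carry 1
  7+2+1 = 2 carry 1
  6+6+1 = 5 carry 1
  3+1+1 = 5
  3+5 = 0 carry 1
  final carry 1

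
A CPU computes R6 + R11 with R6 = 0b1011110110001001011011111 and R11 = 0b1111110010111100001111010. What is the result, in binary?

0b11011101001000101101011001

Add column by column in base 2, right to left:
  1+0 = 1
  1+1 = 0 carry 1
  1+0+1 = 0 carry 1
  1+1+1 = 1 carry 1
  1+1+1 = 1 carry 1
  0+1+1 = 0 carry 1
  1+1+1 = 1 carry 1
  1+0+1 = 0 carry 1
  0+0+1 = 1
  1+0 = 1
  0+0 = 0
  0+1 = 1
  1+1 = 0 carry 1
  0+1+1 = 0 carry 1
  0+1+1 = 0 carry 1
  0+0+1 = 1
  1+1 = 0 carry 1
  1+0+1 = 0 carry 1
  0+0+1 = 1
  1+1 = 0 carry 1
  1+1+1 = 1 carry 1
  1+1+1 = 1 carry 1
  1+1+1 = 1 carry 1
  0+1+1 = 0 carry 1
  1+1+1 = 1 carry 1
  final carry 1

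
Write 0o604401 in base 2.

0b110000100100000001

Each octal digit is 3 bits: 6=110 0=000 4=100 4=100 0=000 1=001.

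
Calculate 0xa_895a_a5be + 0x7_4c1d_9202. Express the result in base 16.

Add column by column in base 16, right to left:
  e+2 = 0 carry 1
  b+0+1 = c
  5+2 = 7
  a+9 = 3 carry 1
  a+d+1 = 8 carry 1
  5+1+1 = 7
  9+c = 5 carry 1
  8+4+1 = d
  a+7 = 1 carry 1
  final carry 1

0x11d57837c0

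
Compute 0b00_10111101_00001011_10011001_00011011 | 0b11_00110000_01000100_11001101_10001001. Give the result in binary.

0b1110111101010011111101110110011011

OR bit by bit (1 where either bit is 1):
  0010111101000010111001100100011011
| 1100110000010001001100110110001001
= 1110111101010011111101110110011011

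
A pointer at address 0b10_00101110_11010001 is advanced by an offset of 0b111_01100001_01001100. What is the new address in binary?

0b10011001000000011101

Add column by column in base 2, right to left:
  1+0 = 1
  0+0 = 0
  0+1 = 1
  0+1 = 1
  1+0 = 1
  0+0 = 0
  1+1 = 0 carry 1
  1+0+1 = 0 carry 1
  0+1+1 = 0 carry 1
  1+0+1 = 0 carry 1
  1+0+1 = 0 carry 1
  1+0+1 = 0 carry 1
  0+0+1 = 1
  1+1 = 0 carry 1
  0+1+1 = 0 carry 1
  0+0+1 = 1
  0+1 = 1
  1+1 = 0 carry 1
  0+1+1 = 0 carry 1
  final carry 1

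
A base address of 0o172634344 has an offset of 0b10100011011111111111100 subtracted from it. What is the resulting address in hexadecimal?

0x19978E8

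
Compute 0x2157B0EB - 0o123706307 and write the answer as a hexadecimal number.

0x20082424

0o123706307 = 0x14F8CC7 in hexadecimal.
Subtract column by column in base 16:
  B-7 → 4
  E-C → 2
  0-C → 4 (borrow)
  B-8-1 → 2
  7-F → 8 (borrow)
  5-4-1 → 0
  1-1 → 0
  2-0 → 2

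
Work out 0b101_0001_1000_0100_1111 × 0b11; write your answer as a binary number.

Multiply each base-2 digit by 3, carrying:
  1×3 = 3 → write 1 carry 1
  1×3+1 = 4 → write 0 carry 2
  1×3+2 = 5 → write 1 carry 2
  1×3+2 = 5 → write 1 carry 2
  0×3+2 = 2 → write 0 carry 1
  0×3+1 = 1 → write 1
  1×3 = 3 → write 1 carry 1
  0×3+1 = 1 → write 1
  0×3 = 0 → write 0
  0×3 = 0 → write 0
  0×3 = 0 → write 0
  1×3 = 3 → write 1 carry 1
  1×3+1 = 4 → write 0 carry 2
  0×3+2 = 2 → write 0 carry 1
  0×3+1 = 1 → write 1
  0×3 = 0 → write 0
  1×3 = 3 → write 1 carry 1
  0×3+1 = 1 → write 1
  1×3 = 3 → write 1 carry 1
  remaining carry: 1

0b11110100100011101101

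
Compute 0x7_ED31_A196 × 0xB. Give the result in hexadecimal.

0x573121F172

Multiply each base-16 digit by 11, carrying:
  6×11 = 66 → write 2 carry 4
  9×11+4 = 103 → write 7 carry 6
  1×11+6 = 17 → write 1 carry 1
  A×11+1 = 111 → write F carry 6
  1×11+6 = 17 → write 1 carry 1
  3×11+1 = 34 → write 2 carry 2
  D×11+2 = 145 → write 1 carry 9
  E×11+9 = 163 → write 3 carry 10
  7×11+10 = 87 → write 7 carry 5
  remaining carry: 5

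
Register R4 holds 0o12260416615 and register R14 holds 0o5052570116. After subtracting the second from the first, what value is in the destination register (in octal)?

Subtract column by column in base 8:
  5-6 → 7 (borrow)
  1-1-1 → 7 (borrow)
  6-1-1 → 4
  6-0 → 6
  1-7 → 2 (borrow)
  4-5-1 → 6 (borrow)
  0-2-1 → 5 (borrow)
  6-5-1 → 0
  2-0 → 2
  2-5 → 5 (borrow)
  1-0-1 → 0

0o5205626477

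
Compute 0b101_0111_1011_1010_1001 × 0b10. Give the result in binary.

Multiply each base-2 digit by 2, carrying:
  1×2 = 2 → write 0 carry 1
  0×2+1 = 1 → write 1
  0×2 = 0 → write 0
  1×2 = 2 → write 0 carry 1
  0×2+1 = 1 → write 1
  1×2 = 2 → write 0 carry 1
  0×2+1 = 1 → write 1
  1×2 = 2 → write 0 carry 1
  1×2+1 = 3 → write 1 carry 1
  1×2+1 = 3 → write 1 carry 1
  0×2+1 = 1 → write 1
  1×2 = 2 → write 0 carry 1
  1×2+1 = 3 → write 1 carry 1
  1×2+1 = 3 → write 1 carry 1
  1×2+1 = 3 → write 1 carry 1
  0×2+1 = 1 → write 1
  1×2 = 2 → write 0 carry 1
  0×2+1 = 1 → write 1
  1×2 = 2 → write 0 carry 1
  remaining carry: 1

0b10101111011101010010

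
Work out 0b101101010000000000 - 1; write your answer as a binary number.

The trailing 10 digits are 0, so subtracting 1 borrows through: they become 1 and the next digit up decrements.

0b101101001111111111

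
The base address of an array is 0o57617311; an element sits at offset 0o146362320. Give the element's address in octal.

Add column by column in base 8, right to left:
  1+0 = 1
  1+2 = 3
  3+3 = 6
  7+2 = 1 carry 1
  1+6+1 = 0 carry 1
  6+3+1 = 2 carry 1
  7+6+1 = 6 carry 1
  5+4+1 = 2 carry 1
  0+1+1 = 2

0o226201631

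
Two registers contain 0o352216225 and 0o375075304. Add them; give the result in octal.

0o747313531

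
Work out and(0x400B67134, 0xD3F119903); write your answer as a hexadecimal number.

AND each hex digit independently (no carries):
  4&D=4, 0&3=0, 0&F=0, B&1=1, 6&1=0, 7&9=1, 1&9=1, 3&0=0, 4&3=0

0x400101100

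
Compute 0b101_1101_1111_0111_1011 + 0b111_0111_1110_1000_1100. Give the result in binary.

Add column by column in base 2, right to left:
  1+0 = 1
  1+0 = 1
  0+1 = 1
  1+1 = 0 carry 1
  1+0+1 = 0 carry 1
  1+0+1 = 0 carry 1
  1+0+1 = 0 carry 1
  0+1+1 = 0 carry 1
  1+0+1 = 0 carry 1
  1+1+1 = 1 carry 1
  1+1+1 = 1 carry 1
  1+1+1 = 1 carry 1
  1+1+1 = 1 carry 1
  0+1+1 = 0 carry 1
  1+1+1 = 1 carry 1
  1+0+1 = 0 carry 1
  1+1+1 = 1 carry 1
  0+1+1 = 0 carry 1
  1+1+1 = 1 carry 1
  final carry 1

0b11010101111000000111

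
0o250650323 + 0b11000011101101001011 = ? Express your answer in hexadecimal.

0o250650323 = 0x2a350d3 in hexadecimal.
0b11000011101101001011 = 0xc3b4b in hexadecimal.
Add column by column in base 16, right to left:
  3+b = e
  d+4 = 1 carry 1
  0+b+1 = c
  5+3 = 8
  3+c = f
  a+0 = a
  2+0 = 2

0x2af8c1e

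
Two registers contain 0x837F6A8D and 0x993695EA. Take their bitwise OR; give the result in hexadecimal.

OR each hex digit independently (no carries):
  8|9=9, 3|9=B, 7|3=7, F|6=F, 6|9=F, A|5=F, 8|E=E, D|A=F

0x9B7FFFEF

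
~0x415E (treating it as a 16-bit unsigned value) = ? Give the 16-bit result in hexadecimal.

Each hex digit d becomes F−d:
  4→B, 1→E, 5→A, E→1

0xBEA1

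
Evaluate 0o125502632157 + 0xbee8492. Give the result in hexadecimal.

0o125502632157 = 0x2ad0b346f in hexadecimal.
Add column by column in base 16, right to left:
  f+2 = 1 carry 1
  6+9+1 = 0 carry 1
  4+4+1 = 9
  3+8 = b
  b+e = 9 carry 1
  0+e+1 = f
  d+b = 8 carry 1
  a+0+1 = b
  2+0 = 2

0x2b8f9b901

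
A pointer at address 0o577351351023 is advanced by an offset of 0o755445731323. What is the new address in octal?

Add column by column in base 8, right to left:
  3+3 = 6
  2+2 = 4
  0+3 = 3
  1+1 = 2
  5+3 = 0 carry 1
  3+7+1 = 3 carry 1
  1+5+1 = 7
  5+4 = 1 carry 1
  3+4+1 = 0 carry 1
  7+5+1 = 5 carry 1
  7+5+1 = 5 carry 1
  5+7+1 = 5 carry 1
  final carry 1

0o1555017302346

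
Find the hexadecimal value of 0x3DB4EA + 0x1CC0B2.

Add column by column in base 16, right to left:
  A+2 = C
  E+B = 9 carry 1
  4+0+1 = 5
  B+C = 7 carry 1
  D+C+1 = A carry 1
  3+1+1 = 5

0x5A759C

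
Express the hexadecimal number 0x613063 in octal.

0o30230143

Expand each hex digit to 4 bits: 6=0110 1=0001 3=0011 0=0000 6=0110 3=0011.
Group the bits in threes: 011 000 010 011 000 001 100 011 → 30230143.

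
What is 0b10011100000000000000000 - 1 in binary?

0b10011011111111111111111

The trailing 17 digits are 0, so subtracting 1 borrows through: they become 1 and the next digit up decrements.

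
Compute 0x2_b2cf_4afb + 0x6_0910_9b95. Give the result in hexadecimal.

0x8bbdfe690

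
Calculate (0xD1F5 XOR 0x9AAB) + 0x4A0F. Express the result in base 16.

0x956D

First 0xD1F5 XOR 0x9AAB = 0x4B5E.
Add column by column in base 16, right to left:
  E+F = D carry 1
  5+0+1 = 6
  B+A = 5 carry 1
  4+4+1 = 9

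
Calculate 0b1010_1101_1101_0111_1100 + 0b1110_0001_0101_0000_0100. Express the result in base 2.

0b110001111001010000000

Add column by column in base 2, right to left:
  0+0 = 0
  0+0 = 0
  1+1 = 0 carry 1
  1+0+1 = 0 carry 1
  1+0+1 = 0 carry 1
  1+0+1 = 0 carry 1
  1+0+1 = 0 carry 1
  0+0+1 = 1
  1+1 = 0 carry 1
  0+0+1 = 1
  1+1 = 0 carry 1
  1+0+1 = 0 carry 1
  1+1+1 = 1 carry 1
  0+0+1 = 1
  1+0 = 1
  1+0 = 1
  0+0 = 0
  1+1 = 0 carry 1
  0+1+1 = 0 carry 1
  1+1+1 = 1 carry 1
  final carry 1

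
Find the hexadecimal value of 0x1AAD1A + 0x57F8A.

0x202CA4

Add column by column in base 16, right to left:
  A+A = 4 carry 1
  1+8+1 = A
  D+F = C carry 1
  A+7+1 = 2 carry 1
  A+5+1 = 0 carry 1
  1+0+1 = 2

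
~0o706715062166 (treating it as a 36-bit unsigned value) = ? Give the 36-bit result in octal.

Each oct digit d becomes 7−d:
  7→0, 0→7, 6→1, 7→0, 1→6, 5→2, 0→7, 6→1, 2→5, 1→6, 6→1, 6→1

0o071062715611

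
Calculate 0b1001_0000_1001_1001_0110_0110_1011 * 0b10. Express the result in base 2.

0b10010000100110010110011010110

Multiply each base-2 digit by 2, carrying:
  1×2 = 2 → write 0 carry 1
  1×2+1 = 3 → write 1 carry 1
  0×2+1 = 1 → write 1
  1×2 = 2 → write 0 carry 1
  0×2+1 = 1 → write 1
  1×2 = 2 → write 0 carry 1
  1×2+1 = 3 → write 1 carry 1
  0×2+1 = 1 → write 1
  0×2 = 0 → write 0
  1×2 = 2 → write 0 carry 1
  1×2+1 = 3 → write 1 carry 1
  0×2+1 = 1 → write 1
  1×2 = 2 → write 0 carry 1
  0×2+1 = 1 → write 1
  0×2 = 0 → write 0
  1×2 = 2 → write 0 carry 1
  1×2+1 = 3 → write 1 carry 1
  0×2+1 = 1 → write 1
  0×2 = 0 → write 0
  1×2 = 2 → write 0 carry 1
  0×2+1 = 1 → write 1
  0×2 = 0 → write 0
  0×2 = 0 → write 0
  0×2 = 0 → write 0
  1×2 = 2 → write 0 carry 1
  0×2+1 = 1 → write 1
  0×2 = 0 → write 0
  1×2 = 2 → write 0 carry 1
  remaining carry: 1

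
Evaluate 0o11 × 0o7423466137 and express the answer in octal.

0o103660347527

Multiply each base-8 digit by 9, carrying:
  7×9 = 63 → write 7 carry 7
  3×9+7 = 34 → write 2 carry 4
  1×9+4 = 13 → write 5 carry 1
  6×9+1 = 55 → write 7 carry 6
  6×9+6 = 60 → write 4 carry 7
  4×9+7 = 43 → write 3 carry 5
  3×9+5 = 32 → write 0 carry 4
  2×9+4 = 22 → write 6 carry 2
  4×9+2 = 38 → write 6 carry 4
  7×9+4 = 67 → write 3 carry 8
  remaining carry: 10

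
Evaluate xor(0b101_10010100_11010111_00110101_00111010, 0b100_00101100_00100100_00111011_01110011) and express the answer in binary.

0b00110111000111100110000111001001001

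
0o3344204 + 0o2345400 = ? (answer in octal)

0o5711604

Add column by column in base 8, right to left:
  4+0 = 4
  0+0 = 0
  2+4 = 6
  4+5 = 1 carry 1
  4+4+1 = 1 carry 1
  3+3+1 = 7
  3+2 = 5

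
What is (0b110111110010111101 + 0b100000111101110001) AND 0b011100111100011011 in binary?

0b11000110000001010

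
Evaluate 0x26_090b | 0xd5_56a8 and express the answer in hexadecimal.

OR each hex digit independently (no carries):
  2|d=f, 6|5=7, 0|5=5, 9|6=f, 0|a=a, b|8=b

0xf75fab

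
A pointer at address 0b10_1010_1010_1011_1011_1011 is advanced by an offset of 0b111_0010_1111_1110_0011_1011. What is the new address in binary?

0b100111011010100111110110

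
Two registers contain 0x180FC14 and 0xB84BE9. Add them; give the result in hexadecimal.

0x23947FD

Add column by column in base 16, right to left:
  4+9 = D
  1+E = F
  C+B = 7 carry 1
  F+4+1 = 4 carry 1
  0+8+1 = 9
  8+B = 3 carry 1
  1+0+1 = 2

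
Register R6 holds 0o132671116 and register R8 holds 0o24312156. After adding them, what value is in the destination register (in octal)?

0o157203274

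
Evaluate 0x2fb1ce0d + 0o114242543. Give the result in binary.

0b110000111000110001001101110000

0x2fb1ce0d = 0b101111101100011100111000001101 in binary.
0o114242543 = 0b1001100010100010101100011 in binary.
Add column by column in base 2, right to left:
  1+1 = 0 carry 1
  0+1+1 = 0 carry 1
  1+0+1 = 0 carry 1
  1+0+1 = 0 carry 1
  0+0+1 = 1
  0+1 = 1
  0+1 = 1
  0+0 = 0
  0+1 = 1
  1+0 = 1
  1+1 = 0 carry 1
  1+0+1 = 0 carry 1
  0+0+1 = 1
  0+0 = 0
  1+1 = 0 carry 1
  1+0+1 = 0 carry 1
  1+1+1 = 1 carry 1
  0+0+1 = 1
  0+0 = 0
  0+0 = 0
  1+1 = 0 carry 1
  1+1+1 = 1 carry 1
  0+0+1 = 1
  1+0 = 1
  1+1 = 0 carry 1
  1+0+1 = 0 carry 1
  1+0+1 = 0 carry 1
  1+0+1 = 0 carry 1
  0+0+1 = 1
  1+0 = 1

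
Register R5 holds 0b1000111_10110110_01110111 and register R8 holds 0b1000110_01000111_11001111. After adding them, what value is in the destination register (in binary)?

Add column by column in base 2, right to left:
  1+1 = 0 carry 1
  1+1+1 = 1 carry 1
  1+1+1 = 1 carry 1
  0+1+1 = 0 carry 1
  1+0+1 = 0 carry 1
  1+0+1 = 0 carry 1
  1+1+1 = 1 carry 1
  0+1+1 = 0 carry 1
  0+1+1 = 0 carry 1
  1+1+1 = 1 carry 1
  1+1+1 = 1 carry 1
  0+0+1 = 1
  1+0 = 1
  1+0 = 1
  0+1 = 1
  1+0 = 1
  1+0 = 1
  1+1 = 0 carry 1
  1+1+1 = 1 carry 1
  0+0+1 = 1
  0+0 = 0
  0+0 = 0
  1+1 = 0 carry 1
  final carry 1

0b100011011111111001000110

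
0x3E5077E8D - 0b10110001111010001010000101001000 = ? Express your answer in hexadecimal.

0b10110001111010001010000101001000 = 0xB1E8A148 in hexadecimal.
Subtract column by column in base 16:
  D-8 → 5
  8-4 → 4
  E-1 → D
  7-A → D (borrow)
  7-8-1 → E (borrow)
  0-E-1 → 1 (borrow)
  5-1-1 → 3
  E-B → 3
  3-0 → 3

0x3331EDD45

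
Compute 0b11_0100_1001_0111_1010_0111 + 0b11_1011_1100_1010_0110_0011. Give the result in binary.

Add column by column in base 2, right to left:
  1+1 = 0 carry 1
  1+1+1 = 1 carry 1
  1+0+1 = 0 carry 1
  0+0+1 = 1
  0+0 = 0
  1+1 = 0 carry 1
  0+1+1 = 0 carry 1
  1+0+1 = 0 carry 1
  1+0+1 = 0 carry 1
  1+1+1 = 1 carry 1
  1+0+1 = 0 carry 1
  0+1+1 = 0 carry 1
  1+0+1 = 0 carry 1
  0+0+1 = 1
  0+1 = 1
  1+1 = 0 carry 1
  0+1+1 = 0 carry 1
  0+1+1 = 0 carry 1
  1+0+1 = 0 carry 1
  0+1+1 = 0 carry 1
  1+1+1 = 1 carry 1
  1+1+1 = 1 carry 1
  final carry 1

0b11100000110001000001010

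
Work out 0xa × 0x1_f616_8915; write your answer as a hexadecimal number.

Multiply each base-16 digit by 10, carrying:
  5×10 = 50 → write 2 carry 3
  1×10+3 = 13 → write d
  9×10 = 90 → write a carry 5
  8×10+5 = 85 → write 5 carry 5
  6×10+5 = 65 → write 1 carry 4
  1×10+4 = 14 → write e
  6×10 = 60 → write c carry 3
  f×10+3 = 153 → write 9 carry 9
  1×10+9 = 19 → write 3 carry 1
  remaining carry: 1

0x139ce15ad2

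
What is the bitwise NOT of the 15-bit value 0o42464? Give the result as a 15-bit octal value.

Each oct digit d becomes 7−d:
  4→3, 2→5, 4→3, 6→1, 4→3

0o35313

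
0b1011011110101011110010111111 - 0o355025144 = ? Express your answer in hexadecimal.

0x7c6925b

0b1011011110101011110010111111 = 0xb7abcbf in hexadecimal.
0o355025144 = 0x3b42a64 in hexadecimal.
Subtract column by column in base 16:
  f-4 → b
  b-6 → 5
  c-a → 2
  b-2 → 9
  a-4 → 6
  7-b → c (borrow)
  b-3-1 → 7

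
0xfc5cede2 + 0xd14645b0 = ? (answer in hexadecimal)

0x1cda33392

Add column by column in base 16, right to left:
  2+0 = 2
  e+b = 9 carry 1
  d+5+1 = 3 carry 1
  e+4+1 = 3 carry 1
  c+6+1 = 3 carry 1
  5+4+1 = a
  c+1 = d
  f+d = c carry 1
  final carry 1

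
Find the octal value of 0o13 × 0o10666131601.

0o141323733213

Multiply each base-8 digit by 11, carrying:
  1×11 = 11 → write 3 carry 1
  0×11+1 = 1 → write 1
  6×11 = 66 → write 2 carry 8
  1×11+8 = 19 → write 3 carry 2
  3×11+2 = 35 → write 3 carry 4
  1×11+4 = 15 → write 7 carry 1
  6×11+1 = 67 → write 3 carry 8
  6×11+8 = 74 → write 2 carry 9
  6×11+9 = 75 → write 3 carry 9
  0×11+9 = 9 → write 1 carry 1
  1×11+1 = 12 → write 4 carry 1
  remaining carry: 1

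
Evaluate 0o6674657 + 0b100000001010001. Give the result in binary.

0o6674657 = 0b110110111100110101111 in binary.
Add column by column in base 2, right to left:
  1+1 = 0 carry 1
  1+0+1 = 0 carry 1
  1+0+1 = 0 carry 1
  1+0+1 = 0 carry 1
  0+1+1 = 0 carry 1
  1+0+1 = 0 carry 1
  0+1+1 = 0 carry 1
  1+0+1 = 0 carry 1
  1+0+1 = 0 carry 1
  0+0+1 = 1
  0+0 = 0
  1+0 = 1
  1+0 = 1
  1+0 = 1
  1+1 = 0 carry 1
  0+0+1 = 1
  1+0 = 1
  1+0 = 1
  0+0 = 0
  1+0 = 1
  1+0 = 1

0b110111011101000000000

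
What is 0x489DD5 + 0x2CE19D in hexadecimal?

Add column by column in base 16, right to left:
  5+D = 2 carry 1
  D+9+1 = 7 carry 1
  D+1+1 = F
  9+E = 7 carry 1
  8+C+1 = 5 carry 1
  4+2+1 = 7

0x757F72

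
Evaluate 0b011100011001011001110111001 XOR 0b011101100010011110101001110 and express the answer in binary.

0b000001111011000111011110111

XOR bit by bit (1 where the bits differ):
  011100011001011001110111001
^ 011101100010011110101001110
= 000001111011000111011110111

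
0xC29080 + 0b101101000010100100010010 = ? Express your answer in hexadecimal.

0x176B992

0b101101000010100100010010 = 0xB42912 in hexadecimal.
Add column by column in base 16, right to left:
  0+2 = 2
  8+1 = 9
  0+9 = 9
  9+2 = B
  2+4 = 6
  C+B = 7 carry 1
  final carry 1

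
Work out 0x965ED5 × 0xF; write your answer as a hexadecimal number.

Multiply each base-16 digit by 15, carrying:
  5×15 = 75 → write B carry 4
  D×15+4 = 199 → write 7 carry 12
  E×15+12 = 222 → write E carry 13
  5×15+13 = 88 → write 8 carry 5
  6×15+5 = 95 → write F carry 5
  9×15+5 = 140 → write C carry 8
  remaining carry: 8

0x8CF8E7B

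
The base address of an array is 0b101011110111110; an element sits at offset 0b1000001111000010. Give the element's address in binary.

Add column by column in base 2, right to left:
  0+0 = 0
  1+1 = 0 carry 1
  1+0+1 = 0 carry 1
  1+0+1 = 0 carry 1
  1+0+1 = 0 carry 1
  1+0+1 = 0 carry 1
  0+1+1 = 0 carry 1
  1+1+1 = 1 carry 1
  1+1+1 = 1 carry 1
  1+1+1 = 1 carry 1
  1+0+1 = 0 carry 1
  0+0+1 = 1
  1+0 = 1
  0+0 = 0
  1+0 = 1
  0+1 = 1

0b1101101110000000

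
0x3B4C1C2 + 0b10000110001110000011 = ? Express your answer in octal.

0o357222505

0x3B4C1C2 = 0o355140702 in octal.
0b10000110001110000011 = 0o2061603 in octal.
Add column by column in base 8, right to left:
  2+3 = 5
  0+0 = 0
  7+6 = 5 carry 1
  0+1+1 = 2
  4+6 = 2 carry 1
  1+0+1 = 2
  5+2 = 7
  5+0 = 5
  3+0 = 3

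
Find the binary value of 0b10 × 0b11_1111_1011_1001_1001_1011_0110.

0b111111101110011001101101100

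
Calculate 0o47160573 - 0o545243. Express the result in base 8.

0o46413330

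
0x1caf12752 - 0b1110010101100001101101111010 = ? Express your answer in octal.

0o67446605730

0x1caf12752 = 0o71274223522 in octal.
0b1110010101100001101101111010 = 0o1625415572 in octal.
Subtract column by column in base 8:
  2-2 → 0
  2-7 → 3 (borrow)
  5-5-1 → 7 (borrow)
  3-5-1 → 5 (borrow)
  2-1-1 → 0
  2-4 → 6 (borrow)
  4-5-1 → 6 (borrow)
  7-2-1 → 4
  2-6 → 4 (borrow)
  1-1-1 → 7 (borrow)
  7-0-1 → 6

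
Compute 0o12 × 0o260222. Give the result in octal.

0o3342664

Multiply each base-8 digit by 10, carrying:
  2×10 = 20 → write 4 carry 2
  2×10+2 = 22 → write 6 carry 2
  2×10+2 = 22 → write 6 carry 2
  0×10+2 = 2 → write 2
  6×10 = 60 → write 4 carry 7
  2×10+7 = 27 → write 3 carry 3
  remaining carry: 3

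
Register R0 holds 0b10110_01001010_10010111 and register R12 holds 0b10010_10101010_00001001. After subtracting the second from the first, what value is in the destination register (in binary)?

Subtract column by column in base 2:
  1-1 → 0
  1-0 → 1
  1-0 → 1
  0-1 → 1 (borrow)
  1-0-1 → 0
  0-0 → 0
  0-0 → 0
  1-0 → 1
  0-0 → 0
  1-1 → 0
  0-0 → 0
  1-1 → 0
  0-0 → 0
  0-1 → 1 (borrow)
  1-0-1 → 0
  0-1 → 1 (borrow)
  0-0-1 → 1 (borrow)
  1-1-1 → 1 (borrow)
  1-0-1 → 0
  0-0 → 0
  1-1 → 0

0b111010000010001110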